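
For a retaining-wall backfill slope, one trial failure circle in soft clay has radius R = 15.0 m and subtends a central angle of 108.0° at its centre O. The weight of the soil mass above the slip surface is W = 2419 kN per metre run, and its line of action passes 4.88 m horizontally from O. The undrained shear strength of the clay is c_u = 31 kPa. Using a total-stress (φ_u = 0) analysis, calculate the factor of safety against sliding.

Taking moments about the centre O, the resisting moment is provided by the undrained shear strength acting along the arc:
Arc length L_a = R·θ = 15.0·(108.0°·π/180) = 15.0·1.8850 = 28.27 m
M_R = c_u·L_a·R = 31·28.27·15.0 = 13147.6 kN·m/m
M_D = W·d = 2419·4.88 = 11804.7 kN·m/m
FS = M_R / M_D = 13147.6 / 11804.7 = 1.114

FS = 1.11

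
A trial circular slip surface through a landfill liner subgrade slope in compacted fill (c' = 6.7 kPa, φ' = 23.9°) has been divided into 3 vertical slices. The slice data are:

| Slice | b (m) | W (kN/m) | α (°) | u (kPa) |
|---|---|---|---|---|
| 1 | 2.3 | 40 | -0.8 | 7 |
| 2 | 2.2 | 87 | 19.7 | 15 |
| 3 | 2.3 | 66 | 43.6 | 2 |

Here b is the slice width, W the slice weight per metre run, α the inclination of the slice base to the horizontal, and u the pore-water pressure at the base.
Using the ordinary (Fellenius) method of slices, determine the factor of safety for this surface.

FS = 1.37

Ordinary method of slices: FS = Σ[c'·Δl_i + (W_i cosα_i − u_i·Δl_i)·tanφ'] / Σ W_i sinα_i, with Δl_i = b_i / cosα_i.
Slice 1: Δl = 2.3/cos(-0.8°) = 2.300 m; N'_1 = 40·cos(-0.8°) − 7·2.300 = 23.9; c'Δl = 15.41; W sinα = -0.6
Slice 2: Δl = 2.2/cos19.7° = 2.337 m; N'_2 = 87·cos19.7° − 15·2.337 = 46.9; c'Δl = 15.66; W sinα = 29.3
Slice 3: Δl = 2.3/cos43.6° = 3.176 m; N'_3 = 66·cos43.6° − 2·3.176 = 41.4; c'Δl = 21.28; W sinα = 45.5
Σc'Δl = 52.3 kN/m; ΣN' = 112.2 kN/m; ΣW sinα = 74.3 kN/m
Resisting = 52.3 + 112.2·tan23.9° = 52.3 + 49.7 = 102.1 kN/m
FS = 102.1 / 74.3 = 1.374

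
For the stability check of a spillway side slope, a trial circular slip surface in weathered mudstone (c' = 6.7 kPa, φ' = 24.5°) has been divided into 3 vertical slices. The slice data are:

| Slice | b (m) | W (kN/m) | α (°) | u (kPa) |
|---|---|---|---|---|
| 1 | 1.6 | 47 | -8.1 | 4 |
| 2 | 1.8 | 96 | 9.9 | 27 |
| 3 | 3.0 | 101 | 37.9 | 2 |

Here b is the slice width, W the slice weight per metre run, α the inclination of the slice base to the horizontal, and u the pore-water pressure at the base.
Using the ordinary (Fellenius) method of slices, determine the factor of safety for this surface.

Ordinary method of slices: FS = Σ[c'·Δl_i + (W_i cosα_i − u_i·Δl_i)·tanφ'] / Σ W_i sinα_i, with Δl_i = b_i / cosα_i.
Slice 1: Δl = 1.6/cos(-8.1°) = 1.616 m; N'_1 = 47·cos(-8.1°) − 4·1.616 = 40.1; c'Δl = 10.83; W sinα = -6.6
Slice 2: Δl = 1.8/cos9.9° = 1.827 m; N'_2 = 96·cos9.9° − 27·1.827 = 45.2; c'Δl = 12.24; W sinα = 16.5
Slice 3: Δl = 3.0/cos37.9° = 3.802 m; N'_3 = 101·cos37.9° − 2·3.802 = 72.1; c'Δl = 25.47; W sinα = 62.0
Σc'Δl = 48.5 kN/m; ΣN' = 157.4 kN/m; ΣW sinα = 71.9 kN/m
Resisting = 48.5 + 157.4·tan24.5° = 48.5 + 71.7 = 120.3 kN/m
FS = 120.3 / 71.9 = 1.672

FS = 1.67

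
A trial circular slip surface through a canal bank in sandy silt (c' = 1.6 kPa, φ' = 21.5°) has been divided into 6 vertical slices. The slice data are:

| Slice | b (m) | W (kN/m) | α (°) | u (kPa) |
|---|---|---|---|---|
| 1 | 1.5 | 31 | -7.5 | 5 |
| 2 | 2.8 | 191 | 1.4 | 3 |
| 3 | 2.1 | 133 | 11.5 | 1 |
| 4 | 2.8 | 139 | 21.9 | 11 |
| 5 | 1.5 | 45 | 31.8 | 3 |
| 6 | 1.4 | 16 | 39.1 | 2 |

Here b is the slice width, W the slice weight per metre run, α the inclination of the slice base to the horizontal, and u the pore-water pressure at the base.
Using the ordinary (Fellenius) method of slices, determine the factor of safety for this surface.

Ordinary method of slices: FS = Σ[c'·Δl_i + (W_i cosα_i − u_i·Δl_i)·tanφ'] / Σ W_i sinα_i, with Δl_i = b_i / cosα_i.
Slice 1: Δl = 1.5/cos(-7.5°) = 1.513 m; N'_1 = 31·cos(-7.5°) − 5·1.513 = 23.2; c'Δl = 2.42; W sinα = -4.0
Slice 2: Δl = 2.8/cos1.4° = 2.801 m; N'_2 = 191·cos1.4° − 3·2.801 = 182.5; c'Δl = 4.48; W sinα = 4.7
Slice 3: Δl = 2.1/cos11.5° = 2.143 m; N'_3 = 133·cos11.5° − 1·2.143 = 128.2; c'Δl = 3.43; W sinα = 26.5
Slice 4: Δl = 2.8/cos21.9° = 3.018 m; N'_4 = 139·cos21.9° − 11·3.018 = 95.8; c'Δl = 4.83; W sinα = 51.8
Slice 5: Δl = 1.5/cos31.8° = 1.765 m; N'_5 = 45·cos31.8° − 3·1.765 = 33.0; c'Δl = 2.82; W sinα = 23.7
Slice 6: Δl = 1.4/cos39.1° = 1.804 m; N'_6 = 16·cos39.1° − 2·1.804 = 8.8; c'Δl = 2.89; W sinα = 10.1
Σc'Δl = 20.9 kN/m; ΣN' = 471.4 kN/m; ΣW sinα = 112.8 kN/m
Resisting = 20.9 + 471.4·tan21.5° = 20.9 + 185.7 = 206.6 kN/m
FS = 206.6 / 112.8 = 1.832

FS = 1.83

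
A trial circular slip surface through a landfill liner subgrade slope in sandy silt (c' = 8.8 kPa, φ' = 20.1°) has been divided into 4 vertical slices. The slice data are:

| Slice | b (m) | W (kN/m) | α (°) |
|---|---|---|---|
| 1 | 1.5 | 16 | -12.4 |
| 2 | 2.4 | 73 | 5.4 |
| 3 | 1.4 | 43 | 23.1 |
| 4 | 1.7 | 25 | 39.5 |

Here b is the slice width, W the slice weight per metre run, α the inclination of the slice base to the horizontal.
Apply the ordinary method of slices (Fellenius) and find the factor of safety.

FS = 3.35

Ordinary method of slices: FS = Σ[c'·Δl_i + (W_i cosα_i)·tanφ'] / Σ W_i sinα_i, with Δl_i = b_i / cosα_i.
Slice 1: Δl = 1.5/cos(-12.4°) = 1.536 m; N'_1 = 16·cos(-12.4°) = 15.6; c'Δl = 13.52; W sinα = -3.4
Slice 2: Δl = 2.4/cos5.4° = 2.411 m; N'_2 = 73·cos5.4° = 72.7; c'Δl = 21.21; W sinα = 6.9
Slice 3: Δl = 1.4/cos23.1° = 1.522 m; N'_3 = 43·cos23.1° = 39.6; c'Δl = 13.39; W sinα = 16.9
Slice 4: Δl = 1.7/cos39.5° = 2.203 m; N'_4 = 25·cos39.5° = 19.3; c'Δl = 19.39; W sinα = 15.9
Σc'Δl = 67.5 kN/m; ΣN' = 147.1 kN/m; ΣW sinα = 36.2 kN/m
Resisting = 67.5 + 147.1·tan20.1° = 67.5 + 53.8 = 121.4 kN/m
FS = 121.4 / 36.2 = 3.352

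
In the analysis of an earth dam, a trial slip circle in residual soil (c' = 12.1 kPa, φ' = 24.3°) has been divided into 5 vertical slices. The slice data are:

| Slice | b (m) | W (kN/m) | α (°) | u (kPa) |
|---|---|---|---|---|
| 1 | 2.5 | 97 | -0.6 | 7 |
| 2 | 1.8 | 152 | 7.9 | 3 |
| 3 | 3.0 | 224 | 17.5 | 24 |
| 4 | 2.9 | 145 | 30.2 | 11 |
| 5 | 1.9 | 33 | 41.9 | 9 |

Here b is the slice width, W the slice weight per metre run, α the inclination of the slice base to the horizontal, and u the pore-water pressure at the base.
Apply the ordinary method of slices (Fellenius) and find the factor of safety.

FS = 2.01

Ordinary method of slices: FS = Σ[c'·Δl_i + (W_i cosα_i − u_i·Δl_i)·tanφ'] / Σ W_i sinα_i, with Δl_i = b_i / cosα_i.
Slice 1: Δl = 2.5/cos(-0.6°) = 2.500 m; N'_1 = 97·cos(-0.6°) − 7·2.500 = 79.5; c'Δl = 30.25; W sinα = -1.0
Slice 2: Δl = 1.8/cos7.9° = 1.817 m; N'_2 = 152·cos7.9° − 3·1.817 = 145.1; c'Δl = 21.99; W sinα = 20.9
Slice 3: Δl = 3.0/cos17.5° = 3.146 m; N'_3 = 224·cos17.5° − 24·3.146 = 138.1; c'Δl = 38.06; W sinα = 67.4
Slice 4: Δl = 2.9/cos30.2° = 3.355 m; N'_4 = 145·cos30.2° − 11·3.355 = 88.4; c'Δl = 40.60; W sinα = 72.9
Slice 5: Δl = 1.9/cos41.9° = 2.553 m; N'_5 = 33·cos41.9° − 9·2.553 = 1.6; c'Δl = 30.89; W sinα = 22.0
Σc'Δl = 161.8 kN/m; ΣN' = 452.7 kN/m; ΣW sinα = 182.2 kN/m
Resisting = 161.8 + 452.7·tan24.3° = 161.8 + 204.4 = 366.2 kN/m
FS = 366.2 / 182.2 = 2.010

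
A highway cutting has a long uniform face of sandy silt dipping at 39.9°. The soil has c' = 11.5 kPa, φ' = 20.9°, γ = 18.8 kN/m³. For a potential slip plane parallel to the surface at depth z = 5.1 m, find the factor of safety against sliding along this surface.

For an infinite slope with a slip plane parallel to the surface (no pore pressure): FS = [c' + γz cos²β tanφ'] / [γz sinβ cosβ].
γz = 18.8·5.1 = 95.88 kN/m²
Numerator = 11.5 + 95.88·cos²39.9°·tan20.9° = 11.5 + 95.88·0.5885·0.3819 = 33.048 kPa
Denominator = 95.88·sin39.9°·cos39.9° = 95.88·0.6414·0.7672 = 47.182 kPa
FS = 33.048 / 47.182 = 0.700

FS = 0.70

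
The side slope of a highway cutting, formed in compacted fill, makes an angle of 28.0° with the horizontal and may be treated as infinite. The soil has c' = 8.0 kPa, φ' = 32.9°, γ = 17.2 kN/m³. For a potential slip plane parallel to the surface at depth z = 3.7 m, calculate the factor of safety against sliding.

FS = 1.52

For an infinite slope with a slip plane parallel to the surface (no pore pressure): FS = [c' + γz cos²β tanφ'] / [γz sinβ cosβ].
γz = 17.2·3.7 = 63.64 kN/m²
Numerator = 8.0 + 63.64·cos²28.0°·tan32.9° = 8.0 + 63.64·0.7796·0.6469 = 40.096 kPa
Denominator = 63.64·sin28.0°·cos28.0° = 63.64·0.4695·0.8829 = 26.380 kPa
FS = 40.096 / 26.380 = 1.520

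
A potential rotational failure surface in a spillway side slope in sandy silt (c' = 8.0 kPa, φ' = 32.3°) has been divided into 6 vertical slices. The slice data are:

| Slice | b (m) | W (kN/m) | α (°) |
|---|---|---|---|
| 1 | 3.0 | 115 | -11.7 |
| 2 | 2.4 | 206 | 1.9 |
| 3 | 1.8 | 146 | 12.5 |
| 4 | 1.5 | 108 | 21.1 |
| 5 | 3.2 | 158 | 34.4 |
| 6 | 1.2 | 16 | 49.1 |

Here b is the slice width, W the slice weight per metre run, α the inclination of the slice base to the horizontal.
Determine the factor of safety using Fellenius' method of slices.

Ordinary method of slices: FS = Σ[c'·Δl_i + (W_i cosα_i)·tanφ'] / Σ W_i sinα_i, with Δl_i = b_i / cosα_i.
Slice 1: Δl = 3.0/cos(-11.7°) = 3.064 m; N'_1 = 115·cos(-11.7°) = 112.6; c'Δl = 24.51; W sinα = -23.3
Slice 2: Δl = 2.4/cos1.9° = 2.401 m; N'_2 = 206·cos1.9° = 205.9; c'Δl = 19.21; W sinα = 6.8
Slice 3: Δl = 1.8/cos12.5° = 1.844 m; N'_3 = 146·cos12.5° = 142.5; c'Δl = 14.75; W sinα = 31.6
Slice 4: Δl = 1.5/cos21.1° = 1.608 m; N'_4 = 108·cos21.1° = 100.8; c'Δl = 12.86; W sinα = 38.9
Slice 5: Δl = 3.2/cos34.4° = 3.878 m; N'_5 = 158·cos34.4° = 130.4; c'Δl = 31.03; W sinα = 89.3
Slice 6: Δl = 1.2/cos49.1° = 1.833 m; N'_6 = 16·cos49.1° = 10.5; c'Δl = 14.66; W sinα = 12.1
Σc'Δl = 117.0 kN/m; ΣN' = 702.6 kN/m; ΣW sinα = 155.3 kN/m
Resisting = 117.0 + 702.6·tan32.3° = 117.0 + 444.2 = 561.2 kN/m
FS = 561.2 / 155.3 = 3.613

FS = 3.61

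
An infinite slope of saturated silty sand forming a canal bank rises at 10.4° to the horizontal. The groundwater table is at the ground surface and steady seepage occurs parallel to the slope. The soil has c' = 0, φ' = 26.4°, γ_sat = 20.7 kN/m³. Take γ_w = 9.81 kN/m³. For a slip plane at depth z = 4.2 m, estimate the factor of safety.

With seepage parallel to the slope and the water table at the surface, the effective normal stress on the slip plane uses the buoyant unit weight γ' = γ_sat − γ_w while the driving shear stress uses γ_sat:
FS = [c' + γ' z cos²β tanφ'] / [γ_sat z sinβ cosβ]
(For c' = 0 this reduces to FS = (γ'/γ_sat)·tanφ'/tanβ.)
γ' = 20.7 − 9.81 = 10.89 kN/m³
Numerator = 0.0 + 10.89·4.2·cos²10.4°·tan26.4° = 0.0 + 10.89·4.2·0.9674·0.4964 = 21.965 kPa
Denominator = 20.7·4.2·sin10.4°·cos10.4° = 20.7·4.2·0.1805·0.9836 = 15.436 kPa
FS = 21.965 / 15.436 = 1.423

FS = 1.42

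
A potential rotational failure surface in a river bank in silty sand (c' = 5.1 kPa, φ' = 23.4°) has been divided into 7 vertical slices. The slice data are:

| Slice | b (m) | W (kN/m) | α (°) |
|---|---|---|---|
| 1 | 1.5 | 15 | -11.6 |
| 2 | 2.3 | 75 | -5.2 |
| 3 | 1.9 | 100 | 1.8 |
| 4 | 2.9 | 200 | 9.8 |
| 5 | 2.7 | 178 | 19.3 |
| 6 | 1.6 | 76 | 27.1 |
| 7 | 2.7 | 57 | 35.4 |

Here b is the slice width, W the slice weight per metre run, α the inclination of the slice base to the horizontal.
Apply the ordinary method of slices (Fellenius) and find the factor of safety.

Ordinary method of slices: FS = Σ[c'·Δl_i + (W_i cosα_i)·tanφ'] / Σ W_i sinα_i, with Δl_i = b_i / cosα_i.
Slice 1: Δl = 1.5/cos(-11.6°) = 1.531 m; N'_1 = 15·cos(-11.6°) = 14.7; c'Δl = 7.81; W sinα = -3.0
Slice 2: Δl = 2.3/cos(-5.2°) = 2.310 m; N'_2 = 75·cos(-5.2°) = 74.7; c'Δl = 11.78; W sinα = -6.8
Slice 3: Δl = 1.9/cos1.8° = 1.901 m; N'_3 = 100·cos1.8° = 100.0; c'Δl = 9.69; W sinα = 3.1
Slice 4: Δl = 2.9/cos9.8° = 2.943 m; N'_4 = 200·cos9.8° = 197.1; c'Δl = 15.01; W sinα = 34.0
Slice 5: Δl = 2.7/cos19.3° = 2.861 m; N'_5 = 178·cos19.3° = 168.0; c'Δl = 14.59; W sinα = 58.8
Slice 6: Δl = 1.6/cos27.1° = 1.797 m; N'_6 = 76·cos27.1° = 67.7; c'Δl = 9.17; W sinα = 34.6
Slice 7: Δl = 2.7/cos35.4° = 3.312 m; N'_7 = 57·cos35.4° = 46.5; c'Δl = 16.89; W sinα = 33.0
Σc'Δl = 84.9 kN/m; ΣN' = 668.5 kN/m; ΣW sinα = 153.8 kN/m
Resisting = 84.9 + 668.5·tan23.4° = 84.9 + 289.3 = 374.2 kN/m
FS = 374.2 / 153.8 = 2.433

FS = 2.43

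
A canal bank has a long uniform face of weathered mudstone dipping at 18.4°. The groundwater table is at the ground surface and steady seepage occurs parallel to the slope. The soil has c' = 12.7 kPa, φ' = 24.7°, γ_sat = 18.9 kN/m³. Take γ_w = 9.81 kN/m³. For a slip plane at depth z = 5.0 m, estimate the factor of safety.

With seepage parallel to the slope and the water table at the surface, the effective normal stress on the slip plane uses the buoyant unit weight γ' = γ_sat − γ_w while the driving shear stress uses γ_sat:
FS = [c' + γ' z cos²β tanφ'] / [γ_sat z sinβ cosβ]
γ' = 18.9 − 9.81 = 9.09 kN/m³
Numerator = 12.7 + 9.09·5.0·cos²18.4°·tan24.7° = 12.7 + 9.09·5.0·0.9004·0.4599 = 31.522 kPa
Denominator = 18.9·5.0·sin18.4°·cos18.4° = 18.9·5.0·0.3156·0.9489 = 28.304 kPa
FS = 31.522 / 28.304 = 1.114

FS = 1.11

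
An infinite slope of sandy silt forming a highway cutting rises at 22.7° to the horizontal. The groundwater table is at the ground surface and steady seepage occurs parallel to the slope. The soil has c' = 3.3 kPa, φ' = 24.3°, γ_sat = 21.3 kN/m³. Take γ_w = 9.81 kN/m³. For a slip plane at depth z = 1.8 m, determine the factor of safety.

FS = 0.82

With seepage parallel to the slope and the water table at the surface, the effective normal stress on the slip plane uses the buoyant unit weight γ' = γ_sat − γ_w while the driving shear stress uses γ_sat:
FS = [c' + γ' z cos²β tanφ'] / [γ_sat z sinβ cosβ]
γ' = 21.3 − 9.81 = 11.49 kN/m³
Numerator = 3.3 + 11.49·1.8·cos²22.7°·tan24.3° = 3.3 + 11.49·1.8·0.8511·0.4515 = 11.248 kPa
Denominator = 21.3·1.8·sin22.7°·cos22.7° = 21.3·1.8·0.3859·0.9225 = 13.650 kPa
FS = 11.248 / 13.650 = 0.824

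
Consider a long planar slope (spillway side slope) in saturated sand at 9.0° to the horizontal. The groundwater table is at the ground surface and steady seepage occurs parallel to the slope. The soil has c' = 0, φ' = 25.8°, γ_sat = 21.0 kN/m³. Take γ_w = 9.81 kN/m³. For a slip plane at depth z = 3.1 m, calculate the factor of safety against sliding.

With seepage parallel to the slope and the water table at the surface, the effective normal stress on the slip plane uses the buoyant unit weight γ' = γ_sat − γ_w while the driving shear stress uses γ_sat:
FS = [c' + γ' z cos²β tanφ'] / [γ_sat z sinβ cosβ]
(For c' = 0 this reduces to FS = (γ'/γ_sat)·tanφ'/tanβ.)
γ' = 21.0 − 9.81 = 11.19 kN/m³
Numerator = 0.0 + 11.19·3.1·cos²9.0°·tan25.8° = 0.0 + 11.19·3.1·0.9755·0.4834 = 16.359 kPa
Denominator = 21.0·3.1·sin9.0°·cos9.0° = 21.0·3.1·0.1564·0.9877 = 10.059 kPa
FS = 16.359 / 10.059 = 1.626

FS = 1.63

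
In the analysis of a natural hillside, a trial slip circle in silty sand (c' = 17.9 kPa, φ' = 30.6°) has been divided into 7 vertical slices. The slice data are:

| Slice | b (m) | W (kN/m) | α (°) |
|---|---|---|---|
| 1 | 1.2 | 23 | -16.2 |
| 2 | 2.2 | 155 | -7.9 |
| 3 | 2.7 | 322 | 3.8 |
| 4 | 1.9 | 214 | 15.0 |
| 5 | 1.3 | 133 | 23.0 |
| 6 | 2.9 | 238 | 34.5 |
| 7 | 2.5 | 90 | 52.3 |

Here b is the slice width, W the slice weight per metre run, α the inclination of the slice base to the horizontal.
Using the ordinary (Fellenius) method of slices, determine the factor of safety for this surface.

FS = 3.08

Ordinary method of slices: FS = Σ[c'·Δl_i + (W_i cosα_i)·tanφ'] / Σ W_i sinα_i, with Δl_i = b_i / cosα_i.
Slice 1: Δl = 1.2/cos(-16.2°) = 1.250 m; N'_1 = 23·cos(-16.2°) = 22.1; c'Δl = 22.37; W sinα = -6.4
Slice 2: Δl = 2.2/cos(-7.9°) = 2.221 m; N'_2 = 155·cos(-7.9°) = 153.5; c'Δl = 39.76; W sinα = -21.3
Slice 3: Δl = 2.7/cos3.8° = 2.706 m; N'_3 = 322·cos3.8° = 321.3; c'Δl = 48.44; W sinα = 21.3
Slice 4: Δl = 1.9/cos15.0° = 1.967 m; N'_4 = 214·cos15.0° = 206.7; c'Δl = 35.21; W sinα = 55.4
Slice 5: Δl = 1.3/cos23.0° = 1.412 m; N'_5 = 133·cos23.0° = 122.4; c'Δl = 25.28; W sinα = 52.0
Slice 6: Δl = 2.9/cos34.5° = 3.519 m; N'_6 = 238·cos34.5° = 196.1; c'Δl = 62.99; W sinα = 134.8
Slice 7: Δl = 2.5/cos52.3° = 4.088 m; N'_7 = 90·cos52.3° = 55.0; c'Δl = 73.18; W sinα = 71.2
Σc'Δl = 307.2 kN/m; ΣN' = 1077.2 kN/m; ΣW sinα = 307.0 kN/m
Resisting = 307.2 + 1077.2·tan30.6° = 307.2 + 637.1 = 944.3 kN/m
FS = 944.3 / 307.0 = 3.076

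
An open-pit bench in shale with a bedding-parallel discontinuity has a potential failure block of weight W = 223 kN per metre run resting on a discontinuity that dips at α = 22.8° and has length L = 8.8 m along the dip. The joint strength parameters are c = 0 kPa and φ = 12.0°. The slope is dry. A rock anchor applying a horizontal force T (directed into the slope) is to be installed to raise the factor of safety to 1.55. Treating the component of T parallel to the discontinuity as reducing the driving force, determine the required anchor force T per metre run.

Resolving forces along and normal to the sliding plane, with the horizontal anchor force T adding T·sinα to the effective normal force and T·cosα acting up the plane against the driving force:
FS = [cL + (W cosα + T sinα) tanφ] / [W sinα − T cosα]
Without the anchor: N' = 205.6 kN/m, driving T_d = 86.4 kN/m, resisting R = 0·8.8 + 205.6·tan12.0° = 43.7 kN/m, FS = 0.51.
Setting FS = 1.55 and solving for T:
1.55·(86.4 − T cos22.8°) = 43.7 + T sin22.8°·tan12.0°
T·(sin22.8°·tan12.0° + 1.55·cos22.8°) = 1.55·86.4 − 43.7
T·(0.3875·0.2126 + 1.55·0.9219) = 133.9 − 43.7 = 90.2
T·1.5113 = 90.2
T = 59.7 kN/m

T = 60 kN/m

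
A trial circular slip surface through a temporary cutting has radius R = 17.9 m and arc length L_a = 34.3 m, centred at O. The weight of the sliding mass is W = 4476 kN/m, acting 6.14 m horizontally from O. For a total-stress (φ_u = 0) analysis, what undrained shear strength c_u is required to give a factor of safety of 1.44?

c_u = 64.5 kPa

FS = c_u·L_a·R / (W·d), so c_u = FS·W·d / (L_a·R).
c_u = 1.44·4476·6.14 / (34.30·17.9) = 39575.0 / 613.97 = 64.46 kPa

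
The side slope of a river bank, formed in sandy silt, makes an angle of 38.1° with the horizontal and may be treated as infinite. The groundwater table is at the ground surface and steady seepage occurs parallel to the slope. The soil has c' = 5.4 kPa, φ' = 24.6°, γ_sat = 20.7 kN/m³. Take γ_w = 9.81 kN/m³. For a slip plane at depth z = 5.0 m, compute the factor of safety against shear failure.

FS = 0.41

With seepage parallel to the slope and the water table at the surface, the effective normal stress on the slip plane uses the buoyant unit weight γ' = γ_sat − γ_w while the driving shear stress uses γ_sat:
FS = [c' + γ' z cos²β tanφ'] / [γ_sat z sinβ cosβ]
γ' = 20.7 − 9.81 = 10.89 kN/m³
Numerator = 5.4 + 10.89·5.0·cos²38.1°·tan24.6° = 5.4 + 10.89·5.0·0.6193·0.4578 = 20.838 kPa
Denominator = 20.7·5.0·sin38.1°·cos38.1° = 20.7·5.0·0.6170·0.7869 = 50.256 kPa
FS = 20.838 / 50.256 = 0.415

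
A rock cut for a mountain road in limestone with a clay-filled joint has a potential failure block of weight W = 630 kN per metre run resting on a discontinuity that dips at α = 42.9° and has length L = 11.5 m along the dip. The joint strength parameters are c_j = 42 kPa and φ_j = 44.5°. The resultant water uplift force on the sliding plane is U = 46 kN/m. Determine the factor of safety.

FS = 2.08

Resolving the block weight along and normal to the plane and applying the Mohr–Coulomb strength on the joint:
N' = W cosα − U = 630·cos42.9° − 46 = 415.5 kN/m
Driving force T = W sinα = 630·sin42.9° = 428.9 kN/m
Resisting force R = c_j·L + N'·tanφ_j = 42·11.5 + 415.5·tan44.5° = 483.0 + 408.3 = 891.3 kN/m
FS = R / T = 891.3 / 428.9 = 2.078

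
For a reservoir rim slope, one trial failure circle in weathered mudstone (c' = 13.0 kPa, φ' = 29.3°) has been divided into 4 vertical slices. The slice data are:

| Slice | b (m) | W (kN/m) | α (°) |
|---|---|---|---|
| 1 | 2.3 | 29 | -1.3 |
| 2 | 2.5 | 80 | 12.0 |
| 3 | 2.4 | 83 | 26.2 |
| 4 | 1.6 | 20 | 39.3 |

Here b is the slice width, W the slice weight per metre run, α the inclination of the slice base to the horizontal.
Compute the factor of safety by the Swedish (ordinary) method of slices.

FS = 3.61

Ordinary method of slices: FS = Σ[c'·Δl_i + (W_i cosα_i)·tanφ'] / Σ W_i sinα_i, with Δl_i = b_i / cosα_i.
Slice 1: Δl = 2.3/cos(-1.3°) = 2.301 m; N'_1 = 29·cos(-1.3°) = 29.0; c'Δl = 29.91; W sinα = -0.7
Slice 2: Δl = 2.5/cos12.0° = 2.556 m; N'_2 = 80·cos12.0° = 78.3; c'Δl = 33.23; W sinα = 16.6
Slice 3: Δl = 2.4/cos26.2° = 2.675 m; N'_3 = 83·cos26.2° = 74.5; c'Δl = 34.77; W sinα = 36.6
Slice 4: Δl = 1.6/cos39.3° = 2.068 m; N'_4 = 20·cos39.3° = 15.5; c'Δl = 26.88; W sinα = 12.7
Σc'Δl = 124.8 kN/m; ΣN' = 197.2 kN/m; ΣW sinα = 65.3 kN/m
Resisting = 124.8 + 197.2·tan29.3° = 124.8 + 110.7 = 235.4 kN/m
FS = 235.4 / 65.3 = 3.606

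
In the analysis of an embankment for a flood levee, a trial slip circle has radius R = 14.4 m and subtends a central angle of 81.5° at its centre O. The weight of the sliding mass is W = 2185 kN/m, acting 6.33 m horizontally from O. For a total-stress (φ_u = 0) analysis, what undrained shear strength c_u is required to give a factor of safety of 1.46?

c_u = 68.5 kPa

FS = c_u·L_a·R / (W·d), so c_u = FS·W·d / (L_a·R).
Arc length L_a = R·θ = 14.4·(81.5°·π/180) = 14.4·1.4224 = 20.48 m
c_u = 1.46·2185·6.33 / (20.48·14.4) = 20193.3 / 294.96 = 68.46 kPa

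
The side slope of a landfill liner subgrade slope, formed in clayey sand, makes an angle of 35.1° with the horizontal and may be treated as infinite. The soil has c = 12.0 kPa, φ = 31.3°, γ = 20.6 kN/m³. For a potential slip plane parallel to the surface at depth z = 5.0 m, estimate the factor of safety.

For an infinite slope with a slip plane parallel to the surface (no pore pressure): FS = [c + γz cos²β tanφ] / [γz sinβ cosβ].
γz = 20.6·5.0 = 103.00 kN/m²
Numerator = 12.0 + 103.00·cos²35.1°·tan31.3° = 12.0 + 103.00·0.6694·0.6080 = 53.919 kPa
Denominator = 103.00·sin35.1°·cos35.1° = 103.00·0.5750·0.8181 = 48.455 kPa
FS = 53.919 / 48.455 = 1.113

FS = 1.11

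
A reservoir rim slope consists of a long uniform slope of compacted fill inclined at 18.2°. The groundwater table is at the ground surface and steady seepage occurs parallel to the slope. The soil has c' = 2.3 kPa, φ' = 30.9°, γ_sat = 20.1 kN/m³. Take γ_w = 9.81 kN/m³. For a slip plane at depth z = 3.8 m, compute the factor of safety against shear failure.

FS = 1.03

With seepage parallel to the slope and the water table at the surface, the effective normal stress on the slip plane uses the buoyant unit weight γ' = γ_sat − γ_w while the driving shear stress uses γ_sat:
FS = [c' + γ' z cos²β tanφ'] / [γ_sat z sinβ cosβ]
γ' = 20.1 − 9.81 = 10.29 kN/m³
Numerator = 2.3 + 10.29·3.8·cos²18.2°·tan30.9° = 2.3 + 10.29·3.8·0.9024·0.5985 = 23.419 kPa
Denominator = 20.1·3.8·sin18.2°·cos18.2° = 20.1·3.8·0.3123·0.9500 = 22.663 kPa
FS = 23.419 / 22.663 = 1.033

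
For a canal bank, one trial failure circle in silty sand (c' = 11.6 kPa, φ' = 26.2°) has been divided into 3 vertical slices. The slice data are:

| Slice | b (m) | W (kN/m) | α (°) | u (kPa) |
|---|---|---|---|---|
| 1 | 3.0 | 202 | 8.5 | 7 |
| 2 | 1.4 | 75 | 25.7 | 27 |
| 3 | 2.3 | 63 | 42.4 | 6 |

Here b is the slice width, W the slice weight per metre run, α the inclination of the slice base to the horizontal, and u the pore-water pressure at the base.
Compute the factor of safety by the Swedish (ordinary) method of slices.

FS = 1.94

Ordinary method of slices: FS = Σ[c'·Δl_i + (W_i cosα_i − u_i·Δl_i)·tanφ'] / Σ W_i sinα_i, with Δl_i = b_i / cosα_i.
Slice 1: Δl = 3.0/cos8.5° = 3.033 m; N'_1 = 202·cos8.5° − 7·3.033 = 178.5; c'Δl = 35.19; W sinα = 29.9
Slice 2: Δl = 1.4/cos25.7° = 1.554 m; N'_2 = 75·cos25.7° − 27·1.554 = 25.6; c'Δl = 18.02; W sinα = 32.5
Slice 3: Δl = 2.3/cos42.4° = 3.115 m; N'_3 = 63·cos42.4° − 6·3.115 = 27.8; c'Δl = 36.13; W sinα = 42.5
Σc'Δl = 89.3 kN/m; ΣN' = 232.0 kN/m; ΣW sinα = 104.9 kN/m
Resisting = 89.3 + 232.0·tan26.2° = 89.3 + 114.2 = 203.5 kN/m
FS = 203.5 / 104.9 = 1.941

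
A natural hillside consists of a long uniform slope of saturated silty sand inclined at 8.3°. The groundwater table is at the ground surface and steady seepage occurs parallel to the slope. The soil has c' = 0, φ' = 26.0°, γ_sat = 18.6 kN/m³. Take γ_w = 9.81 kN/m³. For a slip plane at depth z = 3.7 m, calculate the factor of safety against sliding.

With seepage parallel to the slope and the water table at the surface, the effective normal stress on the slip plane uses the buoyant unit weight γ' = γ_sat − γ_w while the driving shear stress uses γ_sat:
FS = [c' + γ' z cos²β tanφ'] / [γ_sat z sinβ cosβ]
(For c' = 0 this reduces to FS = (γ'/γ_sat)·tanφ'/tanβ.)
γ' = 18.6 − 9.81 = 8.79 kN/m³
Numerator = 0.0 + 8.79·3.7·cos²8.3°·tan26.0° = 0.0 + 8.79·3.7·0.9792·0.4877 = 15.532 kPa
Denominator = 18.6·3.7·sin8.3°·cos8.3° = 18.6·3.7·0.1444·0.9895 = 9.831 kPa
FS = 15.532 / 9.831 = 1.580

FS = 1.58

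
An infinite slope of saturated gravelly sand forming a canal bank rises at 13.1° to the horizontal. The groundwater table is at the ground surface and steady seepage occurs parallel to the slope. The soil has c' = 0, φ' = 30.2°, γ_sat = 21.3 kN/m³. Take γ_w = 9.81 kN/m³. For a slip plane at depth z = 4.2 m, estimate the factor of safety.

With seepage parallel to the slope and the water table at the surface, the effective normal stress on the slip plane uses the buoyant unit weight γ' = γ_sat − γ_w while the driving shear stress uses γ_sat:
FS = [c' + γ' z cos²β tanφ'] / [γ_sat z sinβ cosβ]
(For c' = 0 this reduces to FS = (γ'/γ_sat)·tanφ'/tanβ.)
γ' = 21.3 − 9.81 = 11.49 kN/m³
Numerator = 0.0 + 11.49·4.2·cos²13.1°·tan30.2° = 0.0 + 11.49·4.2·0.9486·0.5820 = 26.644 kPa
Denominator = 21.3·4.2·sin13.1°·cos13.1° = 21.3·4.2·0.2267·0.9740 = 19.749 kPa
FS = 26.644 / 19.749 = 1.349

FS = 1.35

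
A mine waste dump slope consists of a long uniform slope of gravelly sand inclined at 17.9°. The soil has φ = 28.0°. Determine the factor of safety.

FS = 1.65

For a dry cohesionless infinite slope the factor of safety is FS = tanφ / tanβ.
FS = tan28.0° / tan17.9° = 0.5317 / 0.3230 = 1.646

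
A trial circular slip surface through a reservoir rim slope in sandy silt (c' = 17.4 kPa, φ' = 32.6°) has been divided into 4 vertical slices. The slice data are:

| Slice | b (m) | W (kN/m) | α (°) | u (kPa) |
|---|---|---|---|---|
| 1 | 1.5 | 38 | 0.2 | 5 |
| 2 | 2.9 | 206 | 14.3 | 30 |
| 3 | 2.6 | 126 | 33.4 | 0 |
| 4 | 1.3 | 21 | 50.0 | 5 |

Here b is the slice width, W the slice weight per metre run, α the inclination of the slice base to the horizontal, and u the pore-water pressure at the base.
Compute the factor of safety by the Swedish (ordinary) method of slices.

FS = 2.39

Ordinary method of slices: FS = Σ[c'·Δl_i + (W_i cosα_i − u_i·Δl_i)·tanφ'] / Σ W_i sinα_i, with Δl_i = b_i / cosα_i.
Slice 1: Δl = 1.5/cos0.2° = 1.500 m; N'_1 = 38·cos0.2° − 5·1.500 = 30.5; c'Δl = 26.10; W sinα = 0.1
Slice 2: Δl = 2.9/cos14.3° = 2.993 m; N'_2 = 206·cos14.3° − 30·2.993 = 109.8; c'Δl = 52.07; W sinα = 50.9
Slice 3: Δl = 2.6/cos33.4° = 3.114 m; N'_3 = 126·cos33.4° − 0·3.114 = 105.2; c'Δl = 54.19; W sinα = 69.4
Slice 4: Δl = 1.3/cos50.0° = 2.022 m; N'_4 = 21·cos50.0° − 5·2.022 = 3.4; c'Δl = 35.19; W sinα = 16.1
Σc'Δl = 167.6 kN/m; ΣN' = 248.9 kN/m; ΣW sinα = 136.5 kN/m
Resisting = 167.6 + 248.9·tan32.6° = 167.6 + 159.2 = 326.7 kN/m
FS = 326.7 / 136.5 = 2.394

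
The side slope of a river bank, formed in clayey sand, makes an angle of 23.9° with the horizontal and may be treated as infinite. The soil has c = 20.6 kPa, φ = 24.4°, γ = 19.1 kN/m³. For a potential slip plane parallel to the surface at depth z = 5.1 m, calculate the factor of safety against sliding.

FS = 1.59

For an infinite slope with a slip plane parallel to the surface (no pore pressure): FS = [c + γz cos²β tanφ] / [γz sinβ cosβ].
γz = 19.1·5.1 = 97.41 kN/m²
Numerator = 20.6 + 97.41·cos²23.9°·tan24.4° = 20.6 + 97.41·0.8359·0.4536 = 57.534 kPa
Denominator = 97.41·sin23.9°·cos23.9° = 97.41·0.4051·0.9143 = 36.081 kPa
FS = 57.534 / 36.081 = 1.595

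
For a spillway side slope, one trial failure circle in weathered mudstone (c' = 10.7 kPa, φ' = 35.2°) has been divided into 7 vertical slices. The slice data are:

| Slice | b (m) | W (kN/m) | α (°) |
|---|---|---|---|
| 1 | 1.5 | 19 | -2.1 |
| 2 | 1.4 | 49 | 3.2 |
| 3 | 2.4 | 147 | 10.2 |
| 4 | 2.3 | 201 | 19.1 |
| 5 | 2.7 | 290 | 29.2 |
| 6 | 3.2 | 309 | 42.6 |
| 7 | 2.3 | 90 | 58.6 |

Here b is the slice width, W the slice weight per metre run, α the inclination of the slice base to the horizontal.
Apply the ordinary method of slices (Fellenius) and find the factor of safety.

FS = 1.66

Ordinary method of slices: FS = Σ[c'·Δl_i + (W_i cosα_i)·tanφ'] / Σ W_i sinα_i, with Δl_i = b_i / cosα_i.
Slice 1: Δl = 1.5/cos(-2.1°) = 1.501 m; N'_1 = 19·cos(-2.1°) = 19.0; c'Δl = 16.06; W sinα = -0.7
Slice 2: Δl = 1.4/cos3.2° = 1.402 m; N'_2 = 49·cos3.2° = 48.9; c'Δl = 15.00; W sinα = 2.7
Slice 3: Δl = 2.4/cos10.2° = 2.439 m; N'_3 = 147·cos10.2° = 144.7; c'Δl = 26.09; W sinα = 26.0
Slice 4: Δl = 2.3/cos19.1° = 2.434 m; N'_4 = 201·cos19.1° = 189.9; c'Δl = 26.04; W sinα = 65.8
Slice 5: Δl = 2.7/cos29.2° = 3.093 m; N'_5 = 290·cos29.2° = 253.1; c'Δl = 33.10; W sinα = 141.5
Slice 6: Δl = 3.2/cos42.6° = 4.347 m; N'_6 = 309·cos42.6° = 227.5; c'Δl = 46.52; W sinα = 209.2
Slice 7: Δl = 2.3/cos58.6° = 4.415 m; N'_7 = 90·cos58.6° = 46.9; c'Δl = 47.24; W sinα = 76.8
Σc'Δl = 210.0 kN/m; ΣN' = 930.0 kN/m; ΣW sinα = 521.3 kN/m
Resisting = 210.0 + 930.0·tan35.2° = 210.0 + 656.1 = 866.1 kN/m
FS = 866.1 / 521.3 = 1.661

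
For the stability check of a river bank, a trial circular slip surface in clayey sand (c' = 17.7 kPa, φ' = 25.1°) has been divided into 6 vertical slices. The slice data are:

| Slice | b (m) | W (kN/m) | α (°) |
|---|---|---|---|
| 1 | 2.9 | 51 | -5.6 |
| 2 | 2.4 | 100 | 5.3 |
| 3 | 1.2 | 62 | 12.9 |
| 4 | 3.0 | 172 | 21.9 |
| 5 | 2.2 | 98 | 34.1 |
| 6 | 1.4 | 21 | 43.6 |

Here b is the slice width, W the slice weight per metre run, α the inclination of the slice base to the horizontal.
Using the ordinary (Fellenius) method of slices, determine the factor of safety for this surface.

FS = 3.12

Ordinary method of slices: FS = Σ[c'·Δl_i + (W_i cosα_i)·tanφ'] / Σ W_i sinα_i, with Δl_i = b_i / cosα_i.
Slice 1: Δl = 2.9/cos(-5.6°) = 2.914 m; N'_1 = 51·cos(-5.6°) = 50.8; c'Δl = 51.58; W sinα = -5.0
Slice 2: Δl = 2.4/cos5.3° = 2.410 m; N'_2 = 100·cos5.3° = 99.6; c'Δl = 42.66; W sinα = 9.2
Slice 3: Δl = 1.2/cos12.9° = 1.231 m; N'_3 = 62·cos12.9° = 60.4; c'Δl = 21.79; W sinα = 13.8
Slice 4: Δl = 3.0/cos21.9° = 3.233 m; N'_4 = 172·cos21.9° = 159.6; c'Δl = 57.23; W sinα = 64.2
Slice 5: Δl = 2.2/cos34.1° = 2.657 m; N'_5 = 98·cos34.1° = 81.1; c'Δl = 47.03; W sinα = 54.9
Slice 6: Δl = 1.4/cos43.6° = 1.933 m; N'_6 = 21·cos43.6° = 15.2; c'Δl = 34.22; W sinα = 14.5
Σc'Δl = 254.5 kN/m; ΣN' = 466.7 kN/m; ΣW sinα = 151.7 kN/m
Resisting = 254.5 + 466.7·tan25.1° = 254.5 + 218.6 = 473.1 kN/m
FS = 473.1 / 151.7 = 3.119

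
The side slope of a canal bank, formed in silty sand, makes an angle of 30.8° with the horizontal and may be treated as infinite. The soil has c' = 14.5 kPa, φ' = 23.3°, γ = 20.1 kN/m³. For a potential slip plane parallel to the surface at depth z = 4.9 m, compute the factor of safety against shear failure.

For an infinite slope with a slip plane parallel to the surface (no pore pressure): FS = [c' + γz cos²β tanφ'] / [γz sinβ cosβ].
γz = 20.1·4.9 = 98.49 kN/m²
Numerator = 14.5 + 98.49·cos²30.8°·tan23.3° = 14.5 + 98.49·0.7378·0.4307 = 45.795 kPa
Denominator = 98.49·sin30.8°·cos30.8° = 98.49·0.5120·0.8590 = 43.318 kPa
FS = 45.795 / 43.318 = 1.057

FS = 1.06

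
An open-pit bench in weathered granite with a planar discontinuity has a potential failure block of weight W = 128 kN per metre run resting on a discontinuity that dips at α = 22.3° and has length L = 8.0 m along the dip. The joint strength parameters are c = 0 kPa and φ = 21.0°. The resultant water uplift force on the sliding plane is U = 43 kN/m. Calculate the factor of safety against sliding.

FS = 0.60

Resolving the block weight along and normal to the plane and applying the Mohr–Coulomb strength on the joint:
N' = W cosα − U = 128·cos22.3° − 43 = 75.4 kN/m
Driving force T = W sinα = 128·sin22.3° = 48.6 kN/m
Resisting force R = c·L + N'·tanφ = 0·8.0 + 75.4·tan21.0° = 0.0 + 29.0 = 29.0 kN/m
FS = R / T = 29.0 / 48.6 = 0.596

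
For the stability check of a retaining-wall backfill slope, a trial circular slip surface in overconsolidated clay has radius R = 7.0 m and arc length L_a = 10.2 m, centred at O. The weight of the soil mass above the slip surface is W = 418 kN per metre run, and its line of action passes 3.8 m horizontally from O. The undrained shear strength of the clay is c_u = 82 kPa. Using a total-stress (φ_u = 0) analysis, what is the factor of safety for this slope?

FS = 3.69

Taking moments about the centre O, the resisting moment is provided by the undrained shear strength acting along the arc:
M_R = c_u·L_a·R = 82·10.20·7.0 = 5854.8 kN·m/m
M_D = W·d = 418·3.8 = 1588.4 kN·m/m
FS = M_R / M_D = 5854.8 / 1588.4 = 3.686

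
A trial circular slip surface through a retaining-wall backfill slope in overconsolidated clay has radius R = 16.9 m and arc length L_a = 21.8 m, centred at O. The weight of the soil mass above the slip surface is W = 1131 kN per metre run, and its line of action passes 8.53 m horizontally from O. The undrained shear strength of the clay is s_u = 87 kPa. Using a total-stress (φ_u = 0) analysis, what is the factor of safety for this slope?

FS = 3.32

Taking moments about the centre O, the resisting moment is provided by the undrained shear strength acting along the arc:
M_R = s_u·L_a·R = 87·21.80·16.9 = 32052.5 kN·m/m
M_D = W·d = 1131·8.53 = 9647.4 kN·m/m
FS = M_R / M_D = 32052.5 / 9647.4 = 3.322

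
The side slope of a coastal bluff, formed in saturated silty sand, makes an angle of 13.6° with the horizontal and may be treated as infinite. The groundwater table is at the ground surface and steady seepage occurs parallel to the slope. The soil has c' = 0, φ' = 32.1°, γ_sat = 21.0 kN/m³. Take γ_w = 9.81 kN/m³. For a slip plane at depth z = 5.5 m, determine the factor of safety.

FS = 1.38

With seepage parallel to the slope and the water table at the surface, the effective normal stress on the slip plane uses the buoyant unit weight γ' = γ_sat − γ_w while the driving shear stress uses γ_sat:
FS = [c' + γ' z cos²β tanφ'] / [γ_sat z sinβ cosβ]
(For c' = 0 this reduces to FS = (γ'/γ_sat)·tanφ'/tanβ.)
γ' = 21.0 − 9.81 = 11.19 kN/m³
Numerator = 0.0 + 11.19·5.5·cos²13.6°·tan32.1° = 0.0 + 11.19·5.5·0.9447·0.6273 = 36.472 kPa
Denominator = 21.0·5.5·sin13.6°·cos13.6° = 21.0·5.5·0.2351·0.9720 = 26.397 kPa
FS = 36.472 / 26.397 = 1.382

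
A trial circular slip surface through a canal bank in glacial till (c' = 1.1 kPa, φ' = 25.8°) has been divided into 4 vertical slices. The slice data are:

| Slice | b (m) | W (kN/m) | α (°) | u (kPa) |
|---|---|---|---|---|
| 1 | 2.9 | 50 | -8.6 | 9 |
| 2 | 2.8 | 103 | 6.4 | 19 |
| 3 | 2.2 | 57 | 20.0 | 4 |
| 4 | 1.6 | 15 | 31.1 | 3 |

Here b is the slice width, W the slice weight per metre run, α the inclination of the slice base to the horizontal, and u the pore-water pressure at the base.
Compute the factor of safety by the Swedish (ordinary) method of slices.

FS = 2.26

Ordinary method of slices: FS = Σ[c'·Δl_i + (W_i cosα_i − u_i·Δl_i)·tanφ'] / Σ W_i sinα_i, with Δl_i = b_i / cosα_i.
Slice 1: Δl = 2.9/cos(-8.6°) = 2.933 m; N'_1 = 50·cos(-8.6°) − 9·2.933 = 23.0; c'Δl = 3.23; W sinα = -7.5
Slice 2: Δl = 2.8/cos6.4° = 2.818 m; N'_2 = 103·cos6.4° − 19·2.818 = 48.8; c'Δl = 3.10; W sinα = 11.5
Slice 3: Δl = 2.2/cos20.0° = 2.341 m; N'_3 = 57·cos20.0° − 4·2.341 = 44.2; c'Δl = 2.58; W sinα = 19.5
Slice 4: Δl = 1.6/cos31.1° = 1.869 m; N'_4 = 15·cos31.1° − 3·1.869 = 7.2; c'Δl = 2.06; W sinα = 7.7
Σc'Δl = 11.0 kN/m; ΣN' = 123.3 kN/m; ΣW sinα = 31.2 kN/m
Resisting = 11.0 + 123.3·tan25.8° = 11.0 + 59.6 = 70.6 kN/m
FS = 70.6 / 31.2 = 2.258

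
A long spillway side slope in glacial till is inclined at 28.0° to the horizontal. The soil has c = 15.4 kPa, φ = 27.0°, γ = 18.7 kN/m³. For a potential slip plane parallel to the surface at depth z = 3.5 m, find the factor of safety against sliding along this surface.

FS = 1.53

For an infinite slope with a slip plane parallel to the surface (no pore pressure): FS = [c + γz cos²β tanφ] / [γz sinβ cosβ].
γz = 18.7·3.5 = 65.45 kN/m²
Numerator = 15.4 + 65.45·cos²28.0°·tan27.0° = 15.4 + 65.45·0.7796·0.5095 = 41.398 kPa
Denominator = 65.45·sin28.0°·cos28.0° = 65.45·0.4695·0.8829 = 27.130 kPa
FS = 41.398 / 27.130 = 1.526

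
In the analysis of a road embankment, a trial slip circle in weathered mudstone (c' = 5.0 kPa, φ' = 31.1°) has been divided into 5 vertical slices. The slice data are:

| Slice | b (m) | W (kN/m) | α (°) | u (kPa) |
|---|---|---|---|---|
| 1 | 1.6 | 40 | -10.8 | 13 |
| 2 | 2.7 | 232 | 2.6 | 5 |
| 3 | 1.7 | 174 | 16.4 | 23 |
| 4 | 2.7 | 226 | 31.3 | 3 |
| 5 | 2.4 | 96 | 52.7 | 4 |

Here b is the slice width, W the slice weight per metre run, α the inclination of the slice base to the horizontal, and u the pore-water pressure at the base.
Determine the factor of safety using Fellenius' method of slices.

FS = 1.71

Ordinary method of slices: FS = Σ[c'·Δl_i + (W_i cosα_i − u_i·Δl_i)·tanφ'] / Σ W_i sinα_i, with Δl_i = b_i / cosα_i.
Slice 1: Δl = 1.6/cos(-10.8°) = 1.629 m; N'_1 = 40·cos(-10.8°) − 13·1.629 = 18.1; c'Δl = 8.14; W sinα = -7.5
Slice 2: Δl = 2.7/cos2.6° = 2.703 m; N'_2 = 232·cos2.6° − 5·2.703 = 218.2; c'Δl = 13.51; W sinα = 10.5
Slice 3: Δl = 1.7/cos16.4° = 1.772 m; N'_3 = 174·cos16.4° − 23·1.772 = 126.2; c'Δl = 8.86; W sinα = 49.1
Slice 4: Δl = 2.7/cos31.3° = 3.160 m; N'_4 = 226·cos31.3° − 3·3.160 = 183.6; c'Δl = 15.80; W sinα = 117.4
Slice 5: Δl = 2.4/cos52.7° = 3.960 m; N'_5 = 96·cos52.7° − 4·3.960 = 42.3; c'Δl = 19.80; W sinα = 76.4
Σc'Δl = 66.1 kN/m; ΣN' = 588.5 kN/m; ΣW sinα = 245.9 kN/m
Resisting = 66.1 + 588.5·tan31.1° = 66.1 + 355.0 = 421.1 kN/m
FS = 421.1 / 245.9 = 1.712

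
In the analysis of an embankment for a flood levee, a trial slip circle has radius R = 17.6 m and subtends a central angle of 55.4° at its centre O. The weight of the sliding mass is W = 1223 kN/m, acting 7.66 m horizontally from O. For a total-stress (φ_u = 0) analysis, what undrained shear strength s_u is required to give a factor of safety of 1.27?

s_u = 39.7 kPa

FS = s_u·L_a·R / (W·d), so s_u = FS·W·d / (L_a·R).
Arc length L_a = R·θ = 17.6·(55.4°·π/180) = 17.6·0.9669 = 17.02 m
s_u = 1.27·1223·7.66 / (17.02·17.6) = 11897.6 / 299.51 = 39.72 kPa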